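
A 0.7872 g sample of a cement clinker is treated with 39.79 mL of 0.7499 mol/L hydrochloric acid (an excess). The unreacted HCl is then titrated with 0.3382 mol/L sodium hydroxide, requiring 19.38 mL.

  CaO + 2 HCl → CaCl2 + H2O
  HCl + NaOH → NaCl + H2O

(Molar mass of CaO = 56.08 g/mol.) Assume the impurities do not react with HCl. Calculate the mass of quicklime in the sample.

n(HCl) added = 0.03979 × 0.7499 = 0.02984 mol
n(NaOH) used in back-titration = 0.01938 × 0.3382 = 6.554 × 10^-3 mol
n(HCl) left over = 6.554 × 10^-3 mol (1:1 ratio)
n(HCl) consumed by analyte = 0.02984 − 6.554 × 10^-3 = 0.02328 mol
From the 1:2 ratio, n(CaO) = 1/2 × 0.02328 = 0.01164 mol
mass of CaO = 0.01164 × 56.08 = 0.6529 g

0.6529 g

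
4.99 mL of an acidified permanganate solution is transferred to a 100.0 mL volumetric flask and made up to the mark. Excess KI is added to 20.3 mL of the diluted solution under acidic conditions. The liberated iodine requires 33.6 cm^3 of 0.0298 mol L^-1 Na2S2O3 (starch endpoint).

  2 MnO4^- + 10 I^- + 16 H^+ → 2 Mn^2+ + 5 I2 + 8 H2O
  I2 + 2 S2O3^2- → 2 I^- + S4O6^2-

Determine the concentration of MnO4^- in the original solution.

0.198 mol/L

n(S2O3^2-) = 0.0336 × 0.0298 = 1.00 × 10^-3 mol
n(I2) = n(S2O3^2-)/2 = 5.01 × 10^-4 mol
From the 2:5 ratio, n(MnO4^-) in the aliquot = 2/5 × 5.01 × 10^-4 = 2.00 × 10^-4 mol
[MnO4^-]_dilute = 2.00 × 10^-4 / 0.0203 = 0.00986 mol/L
[MnO4^-]_original = 0.00986 × 100.0/4.99 = 0.198 mol/L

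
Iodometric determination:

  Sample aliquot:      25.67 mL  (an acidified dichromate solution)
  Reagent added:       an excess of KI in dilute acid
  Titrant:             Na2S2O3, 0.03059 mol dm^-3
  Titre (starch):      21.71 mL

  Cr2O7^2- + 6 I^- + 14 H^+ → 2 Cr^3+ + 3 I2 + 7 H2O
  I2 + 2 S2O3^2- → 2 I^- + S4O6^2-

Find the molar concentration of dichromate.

0.004312 mol/L

n(S2O3^2-) = 0.02171 × 0.03059 = 6.641 × 10^-4 mol
n(I2) = n(S2O3^2-)/2 = 3.321 × 10^-4 mol
From the 1:3 ratio, n(Cr2O7^2-) in the aliquot = 1/3 × 3.321 × 10^-4 = 1.107 × 10^-4 mol
[Cr2O7^2-] = 1.107 × 10^-4 / 0.02567 = 0.004312 mol/L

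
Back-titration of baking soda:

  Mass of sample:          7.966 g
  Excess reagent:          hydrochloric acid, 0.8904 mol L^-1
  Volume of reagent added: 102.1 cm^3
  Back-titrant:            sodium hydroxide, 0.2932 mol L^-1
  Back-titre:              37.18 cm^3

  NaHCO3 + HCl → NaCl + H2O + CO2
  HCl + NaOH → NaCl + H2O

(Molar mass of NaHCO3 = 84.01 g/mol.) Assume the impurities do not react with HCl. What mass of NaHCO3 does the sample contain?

6.722 g

n(HCl) added = 0.1021 × 0.8904 = 0.09091 mol
n(NaOH) used in back-titration = 0.03718 × 0.2932 = 0.01090 mol
n(HCl) left over = 0.01090 mol (1:1 ratio)
n(HCl) consumed by analyte = 0.09091 − 0.01090 = 0.08001 mol
n(NaHCO3) = 0.08001 mol (1:1 ratio)
mass of NaHCO3 = 0.08001 × 84.01 = 6.722 g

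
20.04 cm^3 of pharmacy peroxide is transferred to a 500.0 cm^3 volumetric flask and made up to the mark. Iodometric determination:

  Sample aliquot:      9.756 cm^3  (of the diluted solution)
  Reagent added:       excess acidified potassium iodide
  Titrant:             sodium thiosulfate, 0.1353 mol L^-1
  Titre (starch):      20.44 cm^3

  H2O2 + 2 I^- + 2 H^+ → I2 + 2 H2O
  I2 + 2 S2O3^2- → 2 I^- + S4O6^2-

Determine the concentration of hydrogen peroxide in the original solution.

n(S2O3^2-) = 0.02044 × 0.1353 = 2.766 × 10^-3 mol
n(I2) = n(S2O3^2-)/2 = 1.383 × 10^-3 mol
n(H2O2) in the aliquot = 1.383 × 10^-3 mol (1:1 ratio)
[H2O2]_dilute = 1.383 × 10^-3 / 0.009756 = 0.1417 mol/L
[H2O2]_original = 0.1417 × 500.0/20.04 = 3.536 mol/L

3.536 mol/L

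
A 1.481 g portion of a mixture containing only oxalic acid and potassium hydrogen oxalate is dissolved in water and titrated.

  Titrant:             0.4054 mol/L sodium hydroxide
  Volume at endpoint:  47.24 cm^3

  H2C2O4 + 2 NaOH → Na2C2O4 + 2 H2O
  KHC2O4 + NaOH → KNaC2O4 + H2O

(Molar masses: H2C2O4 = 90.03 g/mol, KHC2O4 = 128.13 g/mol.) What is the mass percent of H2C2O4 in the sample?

35.58 %

n(NaOH) = 0.04724 × 0.4054 = 0.01915 mol
Let x = n(H2C2O4), y = n(KHC2O4).
Titrant: 2x + 1y = 0.01915;  mass: 90.03x + 128.13y = 1.481
Solving, x = 5.852 × 10^-3 mol, y = 7.446 × 10^-3 mol
mass of H2C2O4 = 5.852 × 10^-3 × 90.03 = 0.5269 g
% H2C2O4 = 0.5269 / 1.481 × 100 = 35.58 %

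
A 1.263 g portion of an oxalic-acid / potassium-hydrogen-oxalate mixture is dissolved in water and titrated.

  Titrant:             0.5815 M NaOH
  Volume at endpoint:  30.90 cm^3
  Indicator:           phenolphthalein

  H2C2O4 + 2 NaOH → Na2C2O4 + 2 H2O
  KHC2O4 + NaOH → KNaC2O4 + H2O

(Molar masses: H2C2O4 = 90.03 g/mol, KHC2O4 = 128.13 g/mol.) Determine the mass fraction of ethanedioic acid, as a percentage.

n(NaOH) = 0.03090 × 0.5815 = 0.01797 mol
Let x = n(H2C2O4), y = n(KHC2O4).
Titrant: 2x + 1y = 0.01797;  mass: 90.03x + 128.13y = 1.263
Solving, x = 6.252 × 10^-3 mol, y = 5.464 × 10^-3 mol
mass of H2C2O4 = 6.252 × 10^-3 × 90.03 = 0.5629 g
% H2C2O4 = 0.5629 / 1.263 × 100 = 44.57 %

44.57 %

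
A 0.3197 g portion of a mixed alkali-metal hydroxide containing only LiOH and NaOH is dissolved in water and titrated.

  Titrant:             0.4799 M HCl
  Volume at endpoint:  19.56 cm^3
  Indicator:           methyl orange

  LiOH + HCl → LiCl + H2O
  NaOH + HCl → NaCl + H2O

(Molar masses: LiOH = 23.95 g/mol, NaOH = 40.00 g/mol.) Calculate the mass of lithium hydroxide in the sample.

n(HCl) = 0.01956 × 0.4799 = 9.387 × 10^-3 mol
Let x = n(LiOH), y = n(NaOH).
Titrant: 1x + 1y = 9.387 × 10^-3;  mass: 23.95x + 40.00y = 0.3197
Solving, x = 3.475 × 10^-3 mol, y = 5.912 × 10^-3 mol
mass of LiOH = 3.475 × 10^-3 × 23.95 = 0.08323 g

0.08323 g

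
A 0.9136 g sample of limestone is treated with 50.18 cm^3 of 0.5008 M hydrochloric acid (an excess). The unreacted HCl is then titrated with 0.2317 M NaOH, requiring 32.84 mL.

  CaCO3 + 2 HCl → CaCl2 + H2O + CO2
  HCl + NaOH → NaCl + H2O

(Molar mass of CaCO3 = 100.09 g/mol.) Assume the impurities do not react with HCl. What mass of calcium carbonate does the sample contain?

0.8768 g

n(HCl) added = 0.05018 × 0.5008 = 0.02513 mol
n(NaOH) used in back-titration = 0.03284 × 0.2317 = 7.609 × 10^-3 mol
n(HCl) left over = 7.609 × 10^-3 mol (1:1 ratio)
n(HCl) consumed by analyte = 0.02513 − 7.609 × 10^-3 = 0.01752 mol
From the 1:2 ratio, n(CaCO3) = 1/2 × 0.01752 = 8.761 × 10^-3 mol
mass of CaCO3 = 8.761 × 10^-3 × 100.09 = 0.8768 g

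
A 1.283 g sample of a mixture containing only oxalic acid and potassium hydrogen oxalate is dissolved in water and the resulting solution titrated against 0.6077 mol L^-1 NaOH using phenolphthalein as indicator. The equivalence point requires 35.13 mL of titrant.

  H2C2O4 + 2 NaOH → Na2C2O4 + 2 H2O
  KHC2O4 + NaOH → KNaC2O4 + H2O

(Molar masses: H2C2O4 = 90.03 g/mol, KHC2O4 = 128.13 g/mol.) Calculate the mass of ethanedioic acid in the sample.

n(NaOH) = 0.03513 × 0.6077 = 0.02135 mol
Let x = n(H2C2O4), y = n(KHC2O4).
Titrant: 2x + 1y = 0.02135;  mass: 90.03x + 128.13y = 1.283
Solving, x = 8.737 × 10^-3 mol, y = 3.874 × 10^-3 mol
mass of H2C2O4 = 8.737 × 10^-3 × 90.03 = 0.7866 g

0.7866 g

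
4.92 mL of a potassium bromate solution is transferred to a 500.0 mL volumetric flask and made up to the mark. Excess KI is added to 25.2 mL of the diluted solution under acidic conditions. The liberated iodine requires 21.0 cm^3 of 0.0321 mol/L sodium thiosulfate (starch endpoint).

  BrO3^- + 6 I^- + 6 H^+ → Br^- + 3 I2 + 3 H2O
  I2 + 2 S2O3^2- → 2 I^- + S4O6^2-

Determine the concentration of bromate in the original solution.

0.453 mol/L

n(S2O3^2-) = 0.0210 × 0.0321 = 6.74 × 10^-4 mol
n(I2) = n(S2O3^2-)/2 = 3.37 × 10^-4 mol
From the 1:3 ratio, n(BrO3^-) in the aliquot = 1/3 × 3.37 × 10^-4 = 1.12 × 10^-4 mol
[BrO3^-]_dilute = 1.12 × 10^-4 / 0.0252 = 0.00446 mol/L
[BrO3^-]_original = 0.00446 × 500.0/4.92 = 0.453 mol/L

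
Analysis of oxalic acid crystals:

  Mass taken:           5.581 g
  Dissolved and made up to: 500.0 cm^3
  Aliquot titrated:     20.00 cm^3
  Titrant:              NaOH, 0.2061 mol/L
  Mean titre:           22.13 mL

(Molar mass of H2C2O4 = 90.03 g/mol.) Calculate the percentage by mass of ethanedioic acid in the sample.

H2C2O4 + 2 NaOH → Na2C2O4 + 2 H2O
n(NaOH) per titration = 0.02213 × 0.2061 = 4.561 × 10^-3 mol
From the 1:2 ratio, n(H2C2O4) in each aliquot = 1/2 × 4.561 × 10^-3 = 2.280 × 10^-3 mol
n(H2C2O4) in the whole flask = 2.280 × 10^-3 × 500.0/20.00 = 0.05701 mol
mass of H2C2O4 = 0.05701 × 90.03 = 5.133 g
% H2C2O4 = 5.133 / 5.581 × 100 = 91.97 %

91.97 %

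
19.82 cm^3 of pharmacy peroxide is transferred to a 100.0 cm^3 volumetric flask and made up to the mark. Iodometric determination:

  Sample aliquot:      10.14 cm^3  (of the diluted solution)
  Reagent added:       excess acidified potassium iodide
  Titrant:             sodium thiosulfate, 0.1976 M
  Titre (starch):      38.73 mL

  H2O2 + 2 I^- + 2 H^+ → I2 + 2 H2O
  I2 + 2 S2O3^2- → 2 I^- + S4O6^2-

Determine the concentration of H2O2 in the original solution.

n(S2O3^2-) = 0.03873 × 0.1976 = 7.653 × 10^-3 mol
n(I2) = n(S2O3^2-)/2 = 3.827 × 10^-3 mol
n(H2O2) in the aliquot = 3.827 × 10^-3 mol (1:1 ratio)
[H2O2]_dilute = 3.827 × 10^-3 / 0.01014 = 0.3774 mol/L
[H2O2]_original = 0.3774 × 100.0/19.82 = 1.904 mol/L

1.904 M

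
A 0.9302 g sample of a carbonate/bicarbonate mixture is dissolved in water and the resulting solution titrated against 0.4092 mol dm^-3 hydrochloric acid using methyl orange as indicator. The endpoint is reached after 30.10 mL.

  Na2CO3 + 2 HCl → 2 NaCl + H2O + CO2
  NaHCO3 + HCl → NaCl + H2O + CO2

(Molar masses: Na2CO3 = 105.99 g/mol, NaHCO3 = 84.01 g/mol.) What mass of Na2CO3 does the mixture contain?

n(HCl) = 0.03010 × 0.4092 = 0.01232 mol
Let x = n(Na2CO3), y = n(NaHCO3).
Titrant: 2x + 1y = 0.01232;  mass: 105.99x + 84.01y = 0.9302
Solving, x = 1.685 × 10^-3 mol, y = 8.946 × 10^-3 mol
mass of Na2CO3 = 1.685 × 10^-3 × 105.99 = 0.1786 g

0.1786 g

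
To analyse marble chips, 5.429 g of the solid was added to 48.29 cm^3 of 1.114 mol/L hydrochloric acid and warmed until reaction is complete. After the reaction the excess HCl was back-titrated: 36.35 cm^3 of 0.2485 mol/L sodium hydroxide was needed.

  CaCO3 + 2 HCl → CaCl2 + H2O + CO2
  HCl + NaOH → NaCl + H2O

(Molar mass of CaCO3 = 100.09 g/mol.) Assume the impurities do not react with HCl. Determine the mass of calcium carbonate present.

n(HCl) added = 0.04829 × 1.114 = 0.05380 mol
n(NaOH) used in back-titration = 0.03635 × 0.2485 = 9.033 × 10^-3 mol
n(HCl) left over = 9.033 × 10^-3 mol (1:1 ratio)
n(HCl) consumed by analyte = 0.05380 − 9.033 × 10^-3 = 0.04476 mol
From the 1:2 ratio, n(CaCO3) = 1/2 × 0.04476 = 0.02238 mol
mass of CaCO3 = 0.02238 × 100.09 = 2.240 g

2.240 g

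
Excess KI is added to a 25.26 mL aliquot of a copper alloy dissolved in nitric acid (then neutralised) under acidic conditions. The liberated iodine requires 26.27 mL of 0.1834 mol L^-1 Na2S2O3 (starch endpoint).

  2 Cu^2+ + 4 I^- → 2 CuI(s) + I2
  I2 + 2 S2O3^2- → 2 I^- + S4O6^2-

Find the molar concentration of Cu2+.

n(S2O3^2-) = 0.02627 × 0.1834 = 4.818 × 10^-3 mol
n(I2) = n(S2O3^2-)/2 = 2.409 × 10^-3 mol
From the 2:1 ratio, n(Cu2+) in the aliquot = 2/1 × 2.409 × 10^-3 = 4.818 × 10^-3 mol
[Cu2+] = 4.818 × 10^-3 / 0.02526 = 0.1907 mol/L

0.1907 mol/L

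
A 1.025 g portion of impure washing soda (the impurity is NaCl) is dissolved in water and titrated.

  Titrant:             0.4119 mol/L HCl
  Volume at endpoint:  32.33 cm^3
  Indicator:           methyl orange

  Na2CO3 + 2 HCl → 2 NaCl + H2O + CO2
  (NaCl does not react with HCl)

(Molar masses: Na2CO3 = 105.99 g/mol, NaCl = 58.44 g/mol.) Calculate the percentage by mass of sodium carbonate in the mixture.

68.85 %

n(HCl) = 0.03233 × 0.4119 = 0.01332 mol
Let x = n(Na2CO3), y = n(NaCl).
Titrant: 2x = 0.01332;  mass: 105.99x + 58.44y = 1.025
Solving, x = 6.658 × 10^-3 mol, y = 5.463 × 10^-3 mol
mass of Na2CO3 = 6.658 × 10^-3 × 105.99 = 0.7057 g
% Na2CO3 = 0.7057 / 1.025 × 100 = 68.85 %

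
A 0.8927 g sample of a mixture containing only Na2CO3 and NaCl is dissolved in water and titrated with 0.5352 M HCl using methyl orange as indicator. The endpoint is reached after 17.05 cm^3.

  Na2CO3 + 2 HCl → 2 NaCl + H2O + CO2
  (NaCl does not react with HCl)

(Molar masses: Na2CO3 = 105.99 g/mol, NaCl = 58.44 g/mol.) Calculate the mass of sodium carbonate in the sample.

0.4836 g

n(HCl) = 0.01705 × 0.5352 = 9.125 × 10^-3 mol
Let x = n(Na2CO3), y = n(NaCl).
Titrant: 2x = 9.125 × 10^-3;  mass: 105.99x + 58.44y = 0.8927
Solving, x = 4.563 × 10^-3 mol, y = 7.001 × 10^-3 mol
mass of Na2CO3 = 4.563 × 10^-3 × 105.99 = 0.4836 g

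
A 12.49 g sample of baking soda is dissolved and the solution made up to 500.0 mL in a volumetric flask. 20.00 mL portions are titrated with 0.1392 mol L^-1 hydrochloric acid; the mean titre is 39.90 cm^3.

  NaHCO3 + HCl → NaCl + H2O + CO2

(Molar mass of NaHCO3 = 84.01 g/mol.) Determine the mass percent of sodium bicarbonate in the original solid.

n(HCl) per titration = 0.03990 × 0.1392 = 5.554 × 10^-3 mol
n(NaHCO3) in each aliquot = 5.554 × 10^-3 mol (1:1 ratio)
n(NaHCO3) in the whole flask = 5.554 × 10^-3 × 500.0/20.00 = 0.1389 mol
mass of NaHCO3 = 0.1389 × 84.01 = 11.66 g
% NaHCO3 = 11.66 / 12.49 × 100 = 93.39 %

93.39 %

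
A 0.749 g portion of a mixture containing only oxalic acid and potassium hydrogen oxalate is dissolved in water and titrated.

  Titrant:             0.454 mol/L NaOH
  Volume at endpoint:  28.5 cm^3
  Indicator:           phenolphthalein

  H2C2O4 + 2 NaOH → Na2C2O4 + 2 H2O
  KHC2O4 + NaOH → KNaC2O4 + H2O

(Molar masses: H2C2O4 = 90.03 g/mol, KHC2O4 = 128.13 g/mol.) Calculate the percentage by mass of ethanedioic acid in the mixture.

n(NaOH) = 0.0285 × 0.454 = 0.0129 mol
Let x = n(H2C2O4), y = n(KHC2O4).
Titrant: 2x + 1y = 0.0129;  mass: 90.03x + 128.13y = 0.749
Solving, x = 5.47 × 10^-3 mol, y = 2.00 × 10^-3 mol
mass of H2C2O4 = 5.47 × 10^-3 × 90.03 = 0.492 g
% H2C2O4 = 0.492 / 0.749 × 100 = 65.7 %

65.7 %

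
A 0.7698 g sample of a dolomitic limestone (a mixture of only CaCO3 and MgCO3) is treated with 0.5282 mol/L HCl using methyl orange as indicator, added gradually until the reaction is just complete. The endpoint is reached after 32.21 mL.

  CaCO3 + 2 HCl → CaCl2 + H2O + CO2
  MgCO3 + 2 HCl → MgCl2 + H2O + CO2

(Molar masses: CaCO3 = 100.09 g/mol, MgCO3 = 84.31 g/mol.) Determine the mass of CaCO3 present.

0.3337 g

n(HCl) = 0.03221 × 0.5282 = 0.01701 mol
Let x = n(CaCO3), y = n(MgCO3).
Titrant: 2x + 2y = 0.01701;  mass: 100.09x + 84.31y = 0.7698
Solving, x = 3.334 × 10^-3 mol, y = 5.173 × 10^-3 mol
mass of CaCO3 = 3.334 × 10^-3 × 100.09 = 0.3337 g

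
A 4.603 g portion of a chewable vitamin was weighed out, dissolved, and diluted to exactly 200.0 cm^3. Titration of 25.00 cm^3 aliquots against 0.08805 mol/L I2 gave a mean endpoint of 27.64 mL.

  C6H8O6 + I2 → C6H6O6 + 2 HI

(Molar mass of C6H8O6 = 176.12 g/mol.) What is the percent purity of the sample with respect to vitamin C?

74.49 %

n(I2) per titration = 0.02764 × 0.08805 = 2.434 × 10^-3 mol
n(C6H8O6) in each aliquot = 2.434 × 10^-3 mol (1:1 ratio)
n(C6H8O6) in the whole flask = 2.434 × 10^-3 × 200.0/25.00 = 0.01947 mol
mass of C6H8O6 = 0.01947 × 176.12 = 3.429 g
% C6H8O6 = 3.429 / 4.603 × 100 = 74.49 %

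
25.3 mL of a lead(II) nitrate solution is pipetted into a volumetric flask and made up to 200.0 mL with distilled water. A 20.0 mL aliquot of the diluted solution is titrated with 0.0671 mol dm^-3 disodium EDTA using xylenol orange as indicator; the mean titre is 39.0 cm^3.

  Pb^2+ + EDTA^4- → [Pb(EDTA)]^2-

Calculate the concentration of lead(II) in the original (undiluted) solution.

n(EDTA) = 0.0390 × 0.0671 = 2.62 × 10^-3 mol
n(Pb2+) in the aliquot = 2.62 × 10^-3 mol (1:1 ratio)
[Pb2+]_dilute = 2.62 × 10^-3 / 0.0200 = 0.131 mol/L
Dilution factor = 200.0 / 25.3 = 7.905
[Pb2+]_stock = 0.131 × 7.905 = 1.03 mol/L

1.03 mol/L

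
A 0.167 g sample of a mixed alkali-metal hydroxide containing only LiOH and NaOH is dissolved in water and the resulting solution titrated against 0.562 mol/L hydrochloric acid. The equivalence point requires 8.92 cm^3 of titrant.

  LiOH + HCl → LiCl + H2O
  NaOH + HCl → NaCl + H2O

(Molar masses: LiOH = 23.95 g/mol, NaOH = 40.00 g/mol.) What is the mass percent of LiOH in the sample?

n(HCl) = 0.00892 × 0.562 = 5.01 × 10^-3 mol
Let x = n(LiOH), y = n(NaOH).
Titrant: 1x + 1y = 5.01 × 10^-3;  mass: 23.95x + 40.00y = 0.167
Solving, x = 2.09 × 10^-3 mol, y = 2.92 × 10^-3 mol
mass of LiOH = 2.09 × 10^-3 × 23.95 = 0.0500 g
% LiOH = 0.0500 / 0.167 × 100 = 30.0 %

30.0 %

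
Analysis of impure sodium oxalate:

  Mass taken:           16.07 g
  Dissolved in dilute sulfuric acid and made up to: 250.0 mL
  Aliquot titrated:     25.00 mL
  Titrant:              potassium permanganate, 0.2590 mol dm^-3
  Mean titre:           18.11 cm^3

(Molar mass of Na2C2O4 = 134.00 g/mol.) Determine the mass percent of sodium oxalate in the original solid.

97.78 %

2 MnO4^- + 5 C2O4^2- + 16 H^+ → 2 Mn^2+ + 10 CO2 + 8 H2O
n(KMnO4) per titration = 0.01811 × 0.2590 = 4.690 × 10^-3 mol
From the 5:2 ratio, n(Na2C2O4) in each aliquot = 5/2 × 4.690 × 10^-3 = 0.01173 mol
n(Na2C2O4) in the whole flask = 0.01173 × 250.0/25.00 = 0.1173 mol
mass of Na2C2O4 = 0.1173 × 134.00 = 15.71 g
% Na2C2O4 = 15.71 / 16.07 × 100 = 97.78 %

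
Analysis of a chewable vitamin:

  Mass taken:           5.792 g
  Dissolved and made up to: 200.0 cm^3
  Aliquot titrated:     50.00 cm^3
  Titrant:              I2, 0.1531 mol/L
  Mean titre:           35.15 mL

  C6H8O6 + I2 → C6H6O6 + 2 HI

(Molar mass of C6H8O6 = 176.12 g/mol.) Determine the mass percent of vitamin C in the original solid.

65.45 %

n(I2) per titration = 0.03515 × 0.1531 = 5.381 × 10^-3 mol
n(C6H8O6) in each aliquot = 5.381 × 10^-3 mol (1:1 ratio)
n(C6H8O6) in the whole flask = 5.381 × 10^-3 × 200.0/50.00 = 0.02153 mol
mass of C6H8O6 = 0.02153 × 176.12 = 3.791 g
% C6H8O6 = 3.791 / 5.792 × 100 = 65.45 %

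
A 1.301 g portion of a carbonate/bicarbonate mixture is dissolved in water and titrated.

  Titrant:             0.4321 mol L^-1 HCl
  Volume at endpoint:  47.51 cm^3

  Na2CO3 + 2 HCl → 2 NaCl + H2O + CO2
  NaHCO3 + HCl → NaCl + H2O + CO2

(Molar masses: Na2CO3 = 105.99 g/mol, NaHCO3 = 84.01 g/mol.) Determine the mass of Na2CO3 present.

0.7239 g

n(HCl) = 0.04751 × 0.4321 = 0.02053 mol
Let x = n(Na2CO3), y = n(NaHCO3).
Titrant: 2x + 1y = 0.02053;  mass: 105.99x + 84.01y = 1.301
Solving, x = 6.830 × 10^-3 mol, y = 6.870 × 10^-3 mol
mass of Na2CO3 = 6.830 × 10^-3 × 105.99 = 0.7239 g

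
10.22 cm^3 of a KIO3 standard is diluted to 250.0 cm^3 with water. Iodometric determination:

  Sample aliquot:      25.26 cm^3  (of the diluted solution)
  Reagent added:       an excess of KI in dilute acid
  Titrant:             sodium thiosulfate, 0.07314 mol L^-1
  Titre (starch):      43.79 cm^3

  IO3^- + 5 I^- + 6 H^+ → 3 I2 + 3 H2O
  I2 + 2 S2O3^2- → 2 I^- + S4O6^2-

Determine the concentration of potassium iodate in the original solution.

n(S2O3^2-) = 0.04379 × 0.07314 = 3.203 × 10^-3 mol
n(I2) = n(S2O3^2-)/2 = 1.601 × 10^-3 mol
From the 1:3 ratio, n(IO3^-) in the aliquot = 1/3 × 1.601 × 10^-3 = 5.338 × 10^-4 mol
[IO3^-]_dilute = 5.338 × 10^-4 / 0.02526 = 0.02113 mol/L
[IO3^-]_original = 0.02113 × 250.0/10.22 = 0.5169 mol/L

0.5169 mol/L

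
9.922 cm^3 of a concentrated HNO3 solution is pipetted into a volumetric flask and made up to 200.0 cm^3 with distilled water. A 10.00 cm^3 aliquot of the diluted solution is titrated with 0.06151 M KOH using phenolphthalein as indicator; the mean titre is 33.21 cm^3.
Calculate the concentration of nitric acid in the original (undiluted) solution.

4.118 M

HNO3 + KOH → KNO3 + H2O
n(KOH) = 0.03321 × 0.06151 = 2.043 × 10^-3 mol
n(HNO3) in the aliquot = 2.043 × 10^-3 mol (1:1 ratio)
[HNO3]_dilute = 2.043 × 10^-3 / 0.01000 = 0.2043 mol/L
Dilution factor = 200.0 / 9.922 = 20.16
[HNO3]_stock = 0.2043 × 20.16 = 4.118 mol/L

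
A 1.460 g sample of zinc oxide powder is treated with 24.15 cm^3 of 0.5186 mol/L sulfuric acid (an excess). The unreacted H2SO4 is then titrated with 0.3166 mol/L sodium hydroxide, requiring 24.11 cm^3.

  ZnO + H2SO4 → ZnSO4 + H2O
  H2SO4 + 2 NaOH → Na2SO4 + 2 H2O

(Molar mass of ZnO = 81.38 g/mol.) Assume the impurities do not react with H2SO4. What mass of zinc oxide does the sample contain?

0.7086 g

n(H2SO4) added = 0.02415 × 0.5186 = 0.01252 mol
n(NaOH) used in back-titration = 0.02411 × 0.3166 = 7.633 × 10^-3 mol
From the 1:2 ratio, n(H2SO4) left over = 1/2 × 7.633 × 10^-3 = 3.817 × 10^-3 mol
n(H2SO4) consumed by analyte = 0.01252 − 3.817 × 10^-3 = 8.708 × 10^-3 mol
n(ZnO) = 8.708 × 10^-3 mol (1:1 ratio)
mass of ZnO = 8.708 × 10^-3 × 81.38 = 0.7086 g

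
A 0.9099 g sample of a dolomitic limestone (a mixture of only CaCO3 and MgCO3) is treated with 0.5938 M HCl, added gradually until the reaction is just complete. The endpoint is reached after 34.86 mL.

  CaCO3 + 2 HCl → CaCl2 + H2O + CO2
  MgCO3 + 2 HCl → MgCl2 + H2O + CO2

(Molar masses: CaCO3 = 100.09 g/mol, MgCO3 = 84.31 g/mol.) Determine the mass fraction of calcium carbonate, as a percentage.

n(HCl) = 0.03486 × 0.5938 = 0.02070 mol
Let x = n(CaCO3), y = n(MgCO3).
Titrant: 2x + 2y = 0.02070;  mass: 100.09x + 84.31y = 0.9099
Solving, x = 2.364 × 10^-3 mol, y = 7.986 × 10^-3 mol
mass of CaCO3 = 2.364 × 10^-3 × 100.09 = 0.2366 g
% CaCO3 = 0.2366 / 0.9099 × 100 = 26.00 %

26.00 %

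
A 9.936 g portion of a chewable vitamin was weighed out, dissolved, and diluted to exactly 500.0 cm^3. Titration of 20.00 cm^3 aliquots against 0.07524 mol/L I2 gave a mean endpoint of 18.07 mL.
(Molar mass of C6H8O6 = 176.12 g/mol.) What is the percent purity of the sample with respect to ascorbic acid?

C6H8O6 + I2 → C6H6O6 + 2 HI
n(I2) per titration = 0.01807 × 0.07524 = 1.360 × 10^-3 mol
n(C6H8O6) in each aliquot = 1.360 × 10^-3 mol (1:1 ratio)
n(C6H8O6) in the whole flask = 1.360 × 10^-3 × 500.0/20.00 = 0.03399 mol
mass of C6H8O6 = 0.03399 × 176.12 = 5.986 g
% C6H8O6 = 5.986 / 9.936 × 100 = 60.25 %

60.25 %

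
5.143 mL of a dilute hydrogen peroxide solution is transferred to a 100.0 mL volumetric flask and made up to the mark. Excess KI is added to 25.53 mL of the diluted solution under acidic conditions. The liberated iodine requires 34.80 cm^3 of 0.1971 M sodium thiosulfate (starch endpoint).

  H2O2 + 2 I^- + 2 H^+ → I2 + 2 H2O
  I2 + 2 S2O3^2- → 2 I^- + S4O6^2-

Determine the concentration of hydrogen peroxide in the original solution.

n(S2O3^2-) = 0.03480 × 0.1971 = 6.859 × 10^-3 mol
n(I2) = n(S2O3^2-)/2 = 3.430 × 10^-3 mol
n(H2O2) in the aliquot = 3.430 × 10^-3 mol (1:1 ratio)
[H2O2]_dilute = 3.430 × 10^-3 / 0.02553 = 0.1343 mol/L
[H2O2]_original = 0.1343 × 100.0/5.143 = 2.612 mol/L

2.612 M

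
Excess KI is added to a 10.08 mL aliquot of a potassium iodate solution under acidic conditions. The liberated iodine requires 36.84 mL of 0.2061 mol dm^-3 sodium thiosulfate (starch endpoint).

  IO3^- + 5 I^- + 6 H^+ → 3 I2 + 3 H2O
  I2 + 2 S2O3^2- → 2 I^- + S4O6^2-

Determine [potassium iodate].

n(S2O3^2-) = 0.03684 × 0.2061 = 7.593 × 10^-3 mol
n(I2) = n(S2O3^2-)/2 = 3.796 × 10^-3 mol
From the 1:3 ratio, n(IO3^-) in the aliquot = 1/3 × 3.796 × 10^-3 = 1.265 × 10^-3 mol
[IO3^-] = 1.265 × 10^-3 / 0.01008 = 0.1255 mol/L

0.1255 mol/L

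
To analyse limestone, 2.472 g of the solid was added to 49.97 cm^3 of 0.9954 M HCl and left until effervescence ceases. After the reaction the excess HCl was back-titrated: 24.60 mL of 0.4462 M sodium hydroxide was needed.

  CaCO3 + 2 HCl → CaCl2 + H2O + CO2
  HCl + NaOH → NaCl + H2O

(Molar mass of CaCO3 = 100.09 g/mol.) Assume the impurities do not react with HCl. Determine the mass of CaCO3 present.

1.940 g

n(HCl) added = 0.04997 × 0.9954 = 0.04974 mol
n(NaOH) used in back-titration = 0.02460 × 0.4462 = 0.01098 mol
n(HCl) left over = 0.01098 mol (1:1 ratio)
n(HCl) consumed by analyte = 0.04974 − 0.01098 = 0.03876 mol
From the 1:2 ratio, n(CaCO3) = 1/2 × 0.03876 = 0.01938 mol
mass of CaCO3 = 0.01938 × 100.09 = 1.940 g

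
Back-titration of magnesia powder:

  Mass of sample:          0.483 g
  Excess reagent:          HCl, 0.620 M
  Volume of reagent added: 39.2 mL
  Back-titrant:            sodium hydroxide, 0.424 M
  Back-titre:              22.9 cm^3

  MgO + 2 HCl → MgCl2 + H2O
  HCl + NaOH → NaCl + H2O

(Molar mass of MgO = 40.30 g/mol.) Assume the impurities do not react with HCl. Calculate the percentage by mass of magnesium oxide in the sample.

60.9 %

n(HCl) added = 0.0392 × 0.620 = 0.0243 mol
n(NaOH) used in back-titration = 0.0229 × 0.424 = 9.71 × 10^-3 mol
n(HCl) left over = 9.71 × 10^-3 mol (1:1 ratio)
n(HCl) consumed by analyte = 0.0243 − 9.71 × 10^-3 = 0.0146 mol
From the 1:2 ratio, n(MgO) = 1/2 × 0.0146 = 7.30 × 10^-3 mol
mass of MgO = 7.30 × 10^-3 × 40.30 = 0.294 g
% MgO = 0.294 / 0.483 × 100 = 60.9 %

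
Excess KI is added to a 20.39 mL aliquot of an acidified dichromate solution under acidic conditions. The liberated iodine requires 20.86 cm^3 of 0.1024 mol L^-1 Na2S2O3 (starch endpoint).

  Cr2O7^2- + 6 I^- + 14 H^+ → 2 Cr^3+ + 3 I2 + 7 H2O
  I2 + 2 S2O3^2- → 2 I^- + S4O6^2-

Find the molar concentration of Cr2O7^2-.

n(S2O3^2-) = 0.02086 × 0.1024 = 2.136 × 10^-3 mol
n(I2) = n(S2O3^2-)/2 = 1.068 × 10^-3 mol
From the 1:3 ratio, n(Cr2O7^2-) in the aliquot = 1/3 × 1.068 × 10^-3 = 3.560 × 10^-4 mol
[Cr2O7^2-] = 3.560 × 10^-4 / 0.02039 = 0.01746 mol/L

0.01746 mol/L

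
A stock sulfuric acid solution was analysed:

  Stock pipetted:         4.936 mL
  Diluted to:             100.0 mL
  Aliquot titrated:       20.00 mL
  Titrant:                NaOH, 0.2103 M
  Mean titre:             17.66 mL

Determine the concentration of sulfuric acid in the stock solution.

H2SO4 + 2 NaOH → Na2SO4 + 2 H2O
n(NaOH) = 0.01766 × 0.2103 = 3.714 × 10^-3 mol
From the 1:2 ratio, n(H2SO4) in the aliquot = 1/2 × 3.714 × 10^-3 = 1.857 × 10^-3 mol
[H2SO4]_dilute = 1.857 × 10^-3 / 0.02000 = 0.09285 mol/L
Dilution factor = 100.0 / 4.936 = 20.26
[H2SO4]_stock = 0.09285 × 20.26 = 1.881 mol/L

1.881 M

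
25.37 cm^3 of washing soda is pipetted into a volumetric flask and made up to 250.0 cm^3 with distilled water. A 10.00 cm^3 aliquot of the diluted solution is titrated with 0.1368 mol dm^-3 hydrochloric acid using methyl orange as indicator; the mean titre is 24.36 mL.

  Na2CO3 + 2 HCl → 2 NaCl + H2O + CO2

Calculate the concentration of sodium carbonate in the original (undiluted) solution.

1.642 mol/L

n(HCl) = 0.02436 × 0.1368 = 3.332 × 10^-3 mol
From the 1:2 ratio, n(Na2CO3) in the aliquot = 1/2 × 3.332 × 10^-3 = 1.666 × 10^-3 mol
[Na2CO3]_dilute = 1.666 × 10^-3 / 0.01000 = 0.1666 mol/L
Dilution factor = 250.0 / 25.37 = 9.854
[Na2CO3]_stock = 0.1666 × 9.854 = 1.642 mol/L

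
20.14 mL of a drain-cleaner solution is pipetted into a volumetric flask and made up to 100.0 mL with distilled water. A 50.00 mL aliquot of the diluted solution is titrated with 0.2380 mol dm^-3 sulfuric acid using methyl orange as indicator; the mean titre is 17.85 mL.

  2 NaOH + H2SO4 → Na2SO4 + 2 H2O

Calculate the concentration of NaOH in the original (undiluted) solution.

0.8438 mol/L

n(H2SO4) = 0.01785 × 0.2380 = 4.248 × 10^-3 mol
From the 2:1 ratio, n(NaOH) in the aliquot = 2/1 × 4.248 × 10^-3 = 8.497 × 10^-3 mol
[NaOH]_dilute = 8.497 × 10^-3 / 0.05000 = 0.1699 mol/L
Dilution factor = 100.0 / 20.14 = 4.965
[NaOH]_stock = 0.1699 × 4.965 = 0.8438 mol/L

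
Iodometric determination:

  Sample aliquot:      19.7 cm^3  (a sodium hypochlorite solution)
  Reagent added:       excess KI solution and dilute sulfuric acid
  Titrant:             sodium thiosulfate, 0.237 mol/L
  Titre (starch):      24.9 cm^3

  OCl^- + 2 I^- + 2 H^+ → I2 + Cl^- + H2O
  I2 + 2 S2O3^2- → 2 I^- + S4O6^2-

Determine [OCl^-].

0.150 mol/L

n(S2O3^2-) = 0.0249 × 0.237 = 5.90 × 10^-3 mol
n(I2) = n(S2O3^2-)/2 = 2.95 × 10^-3 mol
n(OCl^-) in the aliquot = 2.95 × 10^-3 mol (1:1 ratio)
[OCl^-] = 2.95 × 10^-3 / 0.0197 = 0.150 mol/L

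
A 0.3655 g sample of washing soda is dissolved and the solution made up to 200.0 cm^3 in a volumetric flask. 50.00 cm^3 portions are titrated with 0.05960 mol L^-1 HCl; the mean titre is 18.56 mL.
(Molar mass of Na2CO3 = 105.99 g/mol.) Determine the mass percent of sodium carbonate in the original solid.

64.16 %

Na2CO3 + 2 HCl → 2 NaCl + H2O + CO2
n(HCl) per titration = 0.01856 × 0.05960 = 1.106 × 10^-3 mol
From the 1:2 ratio, n(Na2CO3) in each aliquot = 1/2 × 1.106 × 10^-3 = 5.531 × 10^-4 mol
n(Na2CO3) in the whole flask = 5.531 × 10^-4 × 200.0/50.00 = 2.212 × 10^-3 mol
mass of Na2CO3 = 2.212 × 10^-3 × 105.99 = 0.2345 g
% Na2CO3 = 0.2345 / 0.3655 × 100 = 64.16 %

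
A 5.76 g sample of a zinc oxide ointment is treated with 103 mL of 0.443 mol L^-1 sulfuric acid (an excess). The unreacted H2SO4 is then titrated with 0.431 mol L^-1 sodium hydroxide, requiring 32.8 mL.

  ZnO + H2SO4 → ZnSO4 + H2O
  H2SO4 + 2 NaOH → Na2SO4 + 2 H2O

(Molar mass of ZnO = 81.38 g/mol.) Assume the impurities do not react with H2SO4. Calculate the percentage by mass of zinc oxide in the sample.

n(H2SO4) added = 0.103 × 0.443 = 0.0456 mol
n(NaOH) used in back-titration = 0.0328 × 0.431 = 0.0141 mol
From the 1:2 ratio, n(H2SO4) left over = 1/2 × 0.0141 = 7.07 × 10^-3 mol
n(H2SO4) consumed by analyte = 0.0456 − 7.07 × 10^-3 = 0.0386 mol
n(ZnO) = 0.0386 mol (1:1 ratio)
mass of ZnO = 0.0386 × 81.38 = 3.14 g
% ZnO = 3.14 / 5.76 × 100 = 54.5 %

54.5 %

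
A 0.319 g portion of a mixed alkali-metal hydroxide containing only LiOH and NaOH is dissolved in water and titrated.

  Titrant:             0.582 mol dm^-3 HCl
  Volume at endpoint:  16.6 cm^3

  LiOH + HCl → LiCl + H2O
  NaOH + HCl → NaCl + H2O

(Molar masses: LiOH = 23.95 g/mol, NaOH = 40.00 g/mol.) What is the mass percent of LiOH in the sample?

31.6 %

n(HCl) = 0.0166 × 0.582 = 9.66 × 10^-3 mol
Let x = n(LiOH), y = n(NaOH).
Titrant: 1x + 1y = 9.66 × 10^-3;  mass: 23.95x + 40.00y = 0.319
Solving, x = 4.20 × 10^-3 mol, y = 5.46 × 10^-3 mol
mass of LiOH = 4.20 × 10^-3 × 23.95 = 0.101 g
% LiOH = 0.101 / 0.319 × 100 = 31.6 %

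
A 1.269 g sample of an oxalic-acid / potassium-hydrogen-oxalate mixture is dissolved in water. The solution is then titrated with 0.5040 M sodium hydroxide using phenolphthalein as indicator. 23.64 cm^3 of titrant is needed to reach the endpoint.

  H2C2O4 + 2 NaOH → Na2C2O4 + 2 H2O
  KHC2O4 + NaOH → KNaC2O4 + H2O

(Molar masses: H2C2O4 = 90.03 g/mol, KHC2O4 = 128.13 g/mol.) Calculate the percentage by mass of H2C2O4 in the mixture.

n(NaOH) = 0.02364 × 0.5040 = 0.01191 mol
Let x = n(H2C2O4), y = n(KHC2O4).
Titrant: 2x + 1y = 0.01191;  mass: 90.03x + 128.13y = 1.269
Solving, x = 1.550 × 10^-3 mol, y = 8.815 × 10^-3 mol
mass of H2C2O4 = 1.550 × 10^-3 × 90.03 = 0.1395 g
% H2C2O4 = 0.1395 / 1.269 × 100 = 10.99 %

10.99 %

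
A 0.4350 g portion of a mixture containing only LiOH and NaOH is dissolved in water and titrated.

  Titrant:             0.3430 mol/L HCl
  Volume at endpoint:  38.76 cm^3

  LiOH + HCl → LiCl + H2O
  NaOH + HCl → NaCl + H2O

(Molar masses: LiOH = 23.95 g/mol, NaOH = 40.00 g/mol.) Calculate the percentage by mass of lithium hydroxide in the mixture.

n(HCl) = 0.03876 × 0.3430 = 0.01329 mol
Let x = n(LiOH), y = n(NaOH).
Titrant: 1x + 1y = 0.01329;  mass: 23.95x + 40.00y = 0.4350
Solving, x = 6.030 × 10^-3 mol, y = 7.264 × 10^-3 mol
mass of LiOH = 6.030 × 10^-3 × 23.95 = 0.1444 g
% LiOH = 0.1444 / 0.4350 × 100 = 33.20 %

33.20 %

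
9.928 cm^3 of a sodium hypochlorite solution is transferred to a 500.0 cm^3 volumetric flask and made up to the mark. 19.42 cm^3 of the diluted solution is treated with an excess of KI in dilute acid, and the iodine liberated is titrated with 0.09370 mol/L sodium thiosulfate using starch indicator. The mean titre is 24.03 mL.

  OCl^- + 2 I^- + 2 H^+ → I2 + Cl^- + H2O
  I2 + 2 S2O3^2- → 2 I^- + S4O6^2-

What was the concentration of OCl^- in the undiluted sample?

2.920 mol/L

n(S2O3^2-) = 0.02403 × 0.09370 = 2.252 × 10^-3 mol
n(I2) = n(S2O3^2-)/2 = 1.126 × 10^-3 mol
n(OCl^-) in the aliquot = 1.126 × 10^-3 mol (1:1 ratio)
[OCl^-]_dilute = 1.126 × 10^-3 / 0.01942 = 0.05797 mol/L
[OCl^-]_original = 0.05797 × 500.0/9.928 = 2.920 mol/L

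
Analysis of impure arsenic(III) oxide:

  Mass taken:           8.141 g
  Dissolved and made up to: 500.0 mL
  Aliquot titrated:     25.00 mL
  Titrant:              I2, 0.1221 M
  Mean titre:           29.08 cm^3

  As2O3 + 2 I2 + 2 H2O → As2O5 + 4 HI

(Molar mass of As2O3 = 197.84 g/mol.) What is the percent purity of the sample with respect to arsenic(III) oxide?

n(I2) per titration = 0.02908 × 0.1221 = 3.551 × 10^-3 mol
From the 1:2 ratio, n(As2O3) in each aliquot = 1/2 × 3.551 × 10^-3 = 1.775 × 10^-3 mol
n(As2O3) in the whole flask = 1.775 × 10^-3 × 500.0/25.00 = 0.03551 mol
mass of As2O3 = 0.03551 × 197.84 = 7.025 g
% As2O3 = 7.025 / 8.141 × 100 = 86.29 %

86.29 %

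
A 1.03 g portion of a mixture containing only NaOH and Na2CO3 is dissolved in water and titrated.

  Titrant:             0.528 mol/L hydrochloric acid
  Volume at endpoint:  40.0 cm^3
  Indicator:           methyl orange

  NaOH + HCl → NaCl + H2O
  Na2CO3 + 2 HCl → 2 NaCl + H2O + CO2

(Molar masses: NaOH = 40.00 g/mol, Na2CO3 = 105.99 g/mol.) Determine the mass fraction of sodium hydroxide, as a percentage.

n(HCl) = 0.0400 × 0.528 = 0.0211 mol
Let x = n(NaOH), y = n(Na2CO3).
Titrant: 1x + 2y = 0.0211;  mass: 40.00x + 105.99y = 1.03
Solving, x = 6.87 × 10^-3 mol, y = 7.13 × 10^-3 mol
mass of NaOH = 6.87 × 10^-3 × 40.00 = 0.275 g
% NaOH = 0.275 / 1.03 × 100 = 26.7 %

26.7 %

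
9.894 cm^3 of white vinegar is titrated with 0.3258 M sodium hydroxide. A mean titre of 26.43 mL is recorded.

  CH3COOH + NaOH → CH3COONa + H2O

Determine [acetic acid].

0.8703 M

n(NaOH) = 0.02643 L × 0.3258 mol/L = 8.611 × 10^-3 mol
n(CH3COOH) = 8.611 × 10^-3 mol (1:1 mole ratio)
[CH3COOH] = 8.611 × 10^-3 mol / 0.009894 L = 0.8703 mol/L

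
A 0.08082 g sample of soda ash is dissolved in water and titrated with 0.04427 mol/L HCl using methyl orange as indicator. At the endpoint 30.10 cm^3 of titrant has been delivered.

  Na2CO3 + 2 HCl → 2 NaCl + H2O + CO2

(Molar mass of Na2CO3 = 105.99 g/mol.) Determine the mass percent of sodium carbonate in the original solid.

n(HCl) = 0.03010 L × 0.04427 mol/L = 1.333 × 10^-3 mol
From the 1:2 ratio, n(Na2CO3) = 1/2 × 1.333 × 10^-3 = 6.663 × 10^-4 mol
mass of Na2CO3 = 6.663 × 10^-4 × 105.99 g/mol = 0.07062 g
% Na2CO3 = 0.07062 / 0.08082 × 100 = 87.38 %

87.38 %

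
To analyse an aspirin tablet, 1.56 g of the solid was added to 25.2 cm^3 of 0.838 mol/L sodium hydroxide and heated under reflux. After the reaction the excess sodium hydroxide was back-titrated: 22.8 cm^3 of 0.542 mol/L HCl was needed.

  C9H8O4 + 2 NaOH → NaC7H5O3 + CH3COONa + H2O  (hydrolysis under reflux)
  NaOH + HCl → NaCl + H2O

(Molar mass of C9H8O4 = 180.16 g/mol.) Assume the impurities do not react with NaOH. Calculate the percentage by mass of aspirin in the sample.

n(NaOH) added = 0.0252 × 0.838 = 0.0211 mol
n(HCl) used in back-titration = 0.0228 × 0.542 = 0.0124 mol
n(NaOH) left over = 0.0124 mol (1:1 ratio)
n(NaOH) consumed by analyte = 0.0211 − 0.0124 = 8.76 × 10^-3 mol
From the 1:2 ratio, n(C9H8O4) = 1/2 × 8.76 × 10^-3 = 4.38 × 10^-3 mol
mass of C9H8O4 = 4.38 × 10^-3 × 180.16 = 0.789 g
% C9H8O4 = 0.789 / 1.56 × 100 = 50.6 %

50.6 %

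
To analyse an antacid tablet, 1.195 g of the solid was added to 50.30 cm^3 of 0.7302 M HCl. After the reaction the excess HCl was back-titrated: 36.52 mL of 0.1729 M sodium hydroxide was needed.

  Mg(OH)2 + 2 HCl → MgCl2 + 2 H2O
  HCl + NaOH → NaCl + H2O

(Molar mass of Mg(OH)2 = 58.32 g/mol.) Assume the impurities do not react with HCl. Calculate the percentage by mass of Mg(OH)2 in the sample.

n(HCl) added = 0.05030 × 0.7302 = 0.03673 mol
n(NaOH) used in back-titration = 0.03652 × 0.1729 = 6.314 × 10^-3 mol
n(HCl) left over = 6.314 × 10^-3 mol (1:1 ratio)
n(HCl) consumed by analyte = 0.03673 − 6.314 × 10^-3 = 0.03041 mol
From the 1:2 ratio, n(Mg(OH)2) = 1/2 × 0.03041 = 0.01521 mol
mass of Mg(OH)2 = 0.01521 × 58.32 = 0.8869 g
% Mg(OH)2 = 0.8869 / 1.195 × 100 = 74.22 %

74.22 %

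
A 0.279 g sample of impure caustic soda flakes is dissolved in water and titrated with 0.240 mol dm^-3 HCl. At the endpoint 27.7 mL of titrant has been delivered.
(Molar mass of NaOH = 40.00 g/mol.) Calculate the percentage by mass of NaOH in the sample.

NaOH + HCl → NaCl + H2O
n(HCl) = 0.0277 L × 0.240 mol/L = 6.65 × 10^-3 mol
n(NaOH) = 6.65 × 10^-3 mol (1:1 ratio)
mass of NaOH = 6.65 × 10^-3 × 40.00 g/mol = 0.266 g
% NaOH = 0.266 / 0.279 × 100 = 95.3 %

95.3 %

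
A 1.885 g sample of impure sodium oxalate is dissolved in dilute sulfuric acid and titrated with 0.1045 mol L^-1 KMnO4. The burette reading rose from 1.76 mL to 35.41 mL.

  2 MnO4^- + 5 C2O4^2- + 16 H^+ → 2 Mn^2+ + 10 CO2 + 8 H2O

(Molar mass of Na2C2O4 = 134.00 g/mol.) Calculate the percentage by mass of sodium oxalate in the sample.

62.49 %

n(KMnO4) = 0.03365 L × 0.1045 mol/L = 3.516 × 10^-3 mol
From the 5:2 ratio, n(Na2C2O4) = 5/2 × 3.516 × 10^-3 = 8.791 × 10^-3 mol
mass of Na2C2O4 = 8.791 × 10^-3 × 134.00 g/mol = 1.178 g
% Na2C2O4 = 1.178 / 1.885 × 100 = 62.49 %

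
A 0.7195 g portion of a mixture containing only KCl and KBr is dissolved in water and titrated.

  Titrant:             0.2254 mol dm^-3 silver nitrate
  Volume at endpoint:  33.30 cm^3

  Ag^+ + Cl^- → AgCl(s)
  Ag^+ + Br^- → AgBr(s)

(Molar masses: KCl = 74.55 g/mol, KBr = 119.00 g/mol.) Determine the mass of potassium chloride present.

n(AgNO3) = 0.03330 × 0.2254 = 7.506 × 10^-3 mol
Let x = n(KCl), y = n(KBr).
Titrant: 1x + 1y = 7.506 × 10^-3;  mass: 74.55x + 119.00y = 0.7195
Solving, x = 3.908 × 10^-3 mol, y = 3.598 × 10^-3 mol
mass of KCl = 3.908 × 10^-3 × 74.55 = 0.2913 g

0.2913 g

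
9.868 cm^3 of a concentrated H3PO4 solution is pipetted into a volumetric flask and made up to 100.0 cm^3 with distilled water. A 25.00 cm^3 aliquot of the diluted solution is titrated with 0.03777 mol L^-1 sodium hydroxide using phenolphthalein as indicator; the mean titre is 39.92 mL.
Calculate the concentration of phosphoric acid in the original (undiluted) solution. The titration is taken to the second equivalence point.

0.3056 mol/L

H3PO4 + 2 NaOH → Na2HPO4 + 2 H2O
n(NaOH) = 0.03992 × 0.03777 = 1.508 × 10^-3 mol
From the 1:2 ratio, n(H3PO4) in the aliquot = 1/2 × 1.508 × 10^-3 = 7.539 × 10^-4 mol
[H3PO4]_dilute = 7.539 × 10^-4 / 0.02500 = 0.03016 mol/L
Dilution factor = 100.0 / 9.868 = 10.13
[H3PO4]_stock = 0.03016 × 10.13 = 0.3056 mol/L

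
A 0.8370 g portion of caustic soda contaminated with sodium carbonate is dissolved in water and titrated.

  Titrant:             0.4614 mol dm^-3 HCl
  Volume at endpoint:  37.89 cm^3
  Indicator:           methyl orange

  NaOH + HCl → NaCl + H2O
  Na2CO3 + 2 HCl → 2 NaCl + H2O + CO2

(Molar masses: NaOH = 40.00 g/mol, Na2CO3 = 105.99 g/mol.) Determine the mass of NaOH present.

n(HCl) = 0.03789 × 0.4614 = 0.01748 mol
Let x = n(NaOH), y = n(Na2CO3).
Titrant: 1x + 2y = 0.01748;  mass: 40.00x + 105.99y = 0.8370
Solving, x = 6.886 × 10^-3 mol, y = 5.298 × 10^-3 mol
mass of NaOH = 6.886 × 10^-3 × 40.00 = 0.2754 g

0.2754 g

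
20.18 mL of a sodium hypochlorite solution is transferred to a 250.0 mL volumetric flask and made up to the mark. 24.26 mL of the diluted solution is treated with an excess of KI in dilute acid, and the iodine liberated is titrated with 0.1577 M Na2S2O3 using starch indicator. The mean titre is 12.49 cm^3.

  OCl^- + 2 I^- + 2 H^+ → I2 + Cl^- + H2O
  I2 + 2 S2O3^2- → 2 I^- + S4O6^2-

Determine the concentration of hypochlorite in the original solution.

n(S2O3^2-) = 0.01249 × 0.1577 = 1.970 × 10^-3 mol
n(I2) = n(S2O3^2-)/2 = 9.848 × 10^-4 mol
n(OCl^-) in the aliquot = 9.848 × 10^-4 mol (1:1 ratio)
[OCl^-]_dilute = 9.848 × 10^-4 / 0.02426 = 0.04060 mol/L
[OCl^-]_original = 0.04060 × 250.0/20.18 = 0.5029 mol/L

0.5029 M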